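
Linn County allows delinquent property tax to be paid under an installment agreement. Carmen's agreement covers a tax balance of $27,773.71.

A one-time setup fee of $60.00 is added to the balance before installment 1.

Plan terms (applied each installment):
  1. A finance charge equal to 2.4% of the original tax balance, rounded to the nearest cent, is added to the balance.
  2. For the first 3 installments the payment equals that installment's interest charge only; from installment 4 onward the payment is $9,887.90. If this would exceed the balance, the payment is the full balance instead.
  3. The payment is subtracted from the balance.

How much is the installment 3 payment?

$666.57

# | Opening | Interest | Payment | End bal
1 | $27,833.71 | $666.57 | $666.57 | $27,833.71
2 | $27,833.71 | $666.57 | $666.57 | $27,833.71
3 | $27,833.71 | $666.57 | $666.57 | $27,833.71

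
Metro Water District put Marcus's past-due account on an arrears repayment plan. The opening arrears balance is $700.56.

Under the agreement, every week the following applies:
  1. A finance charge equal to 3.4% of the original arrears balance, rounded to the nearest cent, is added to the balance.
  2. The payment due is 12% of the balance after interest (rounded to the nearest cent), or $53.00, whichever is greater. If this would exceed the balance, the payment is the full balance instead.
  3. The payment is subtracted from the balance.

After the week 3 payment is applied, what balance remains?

# | Opening | Interest | Payment | End bal
1 | $700.56 | $23.82 | $86.93 | $637.45
2 | $637.45 | $23.82 | $79.35 | $581.92
3 | $581.92 | $23.82 | $72.69 | $533.05

$533.05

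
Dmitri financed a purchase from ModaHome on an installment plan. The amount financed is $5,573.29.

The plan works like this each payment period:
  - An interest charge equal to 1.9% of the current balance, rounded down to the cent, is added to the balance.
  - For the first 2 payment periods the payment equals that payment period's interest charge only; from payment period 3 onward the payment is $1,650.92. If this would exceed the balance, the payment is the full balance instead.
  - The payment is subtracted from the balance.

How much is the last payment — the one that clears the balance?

Payment period 1: opening $5,573.29; interest $105.89 → $5,679.18; payment $105.89; balance $5,573.29
Payment period 2: opening $5,573.29; interest $105.89 → $5,679.18; payment $105.89; balance $5,573.29
Payment period 3: opening $5,573.29; interest $105.89 → $5,679.18; payment $1,650.92; balance $4,028.26
Payment period 4: opening $4,028.26; interest $76.53 → $4,104.79; payment $1,650.92; balance $2,453.87
Payment period 5: opening $2,453.87; interest $46.62 → $2,500.49; payment $1,650.92; balance $849.57
Payment period 6: opening $849.57; interest $16.14 → $865.71; payment $865.71; balance $0.00

$865.71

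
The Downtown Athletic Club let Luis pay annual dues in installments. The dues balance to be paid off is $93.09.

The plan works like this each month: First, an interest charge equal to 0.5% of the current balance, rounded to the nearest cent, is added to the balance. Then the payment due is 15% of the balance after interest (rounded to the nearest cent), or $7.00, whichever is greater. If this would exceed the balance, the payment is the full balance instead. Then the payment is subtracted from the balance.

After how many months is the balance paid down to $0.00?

12

Month 1: $93.09 +$0.47 interest = $93.56; pay $14.03 → $79.53
Month 2: $79.53 +$0.40 interest = $79.93; pay $11.99 → $67.94
Month 3: $67.94 +$0.34 interest = $68.28; pay $10.24 → $58.04
Month 4: $58.04 +$0.29 interest = $58.33; pay $8.75 → $49.58
Month 5: $49.58 +$0.25 interest = $49.83; pay $7.47 → $42.36
Month 6: $42.36 +$0.21 interest = $42.57; pay $7.00 → $35.57
Month 7: $35.57 +$0.18 interest = $35.75; pay $7.00 → $28.75
Month 8: $28.75 +$0.14 interest = $28.89; pay $7.00 → $21.89
Month 9: $21.89 +$0.11 interest = $22.00; pay $7.00 → $15.00
Month 10: $15.00 +$0.08 interest = $15.08; pay $7.00 → $8.08
Month 11: $8.08 +$0.04 interest = $8.12; pay $7.00 → $1.12
Month 12: $1.12 +$0.01 interest = $1.13; pay $1.13 → $0.00
Balance reaches $0.00 in month 12.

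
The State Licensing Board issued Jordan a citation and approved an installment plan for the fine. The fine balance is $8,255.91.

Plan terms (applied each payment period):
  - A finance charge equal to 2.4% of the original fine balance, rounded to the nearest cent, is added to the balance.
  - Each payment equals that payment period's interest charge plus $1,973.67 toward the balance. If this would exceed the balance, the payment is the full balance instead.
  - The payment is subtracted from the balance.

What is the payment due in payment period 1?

$2,171.81

Payment period 1: $8,255.91 +$198.14 interest = $8,454.05; pay $2,171.81 → $6,282.24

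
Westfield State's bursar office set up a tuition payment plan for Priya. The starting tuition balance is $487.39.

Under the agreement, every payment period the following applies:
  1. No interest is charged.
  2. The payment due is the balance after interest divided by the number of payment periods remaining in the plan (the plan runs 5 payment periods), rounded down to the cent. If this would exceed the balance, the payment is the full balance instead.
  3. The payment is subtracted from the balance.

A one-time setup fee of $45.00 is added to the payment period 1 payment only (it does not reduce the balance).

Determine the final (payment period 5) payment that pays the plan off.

Payment period 1: $487.39 − $97.47 (+ $45.00 fee) → $389.92
Payment period 2: $389.92 − $97.48 → $292.44
Payment period 3: $292.44 − $97.48 → $194.96
Payment period 4: $194.96 − $97.48 → $97.48
Payment period 5: $97.48 − $97.48 → $0.00

$97.48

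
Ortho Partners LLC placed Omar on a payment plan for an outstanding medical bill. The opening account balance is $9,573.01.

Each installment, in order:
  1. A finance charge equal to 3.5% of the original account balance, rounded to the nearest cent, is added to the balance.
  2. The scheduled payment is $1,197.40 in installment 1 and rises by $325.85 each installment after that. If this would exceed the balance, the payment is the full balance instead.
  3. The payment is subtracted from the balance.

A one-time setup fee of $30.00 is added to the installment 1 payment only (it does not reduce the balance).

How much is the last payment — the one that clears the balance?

$2,337.87

# | Opening | Interest | Payment | Fee | End bal
1 | $9,573.01 | $335.06 | $1,197.40 | $30.00 | $8,710.67
2 | $8,710.67 | $335.06 | $1,523.25 | — | $7,522.48
3 | $7,522.48 | $335.06 | $1,849.10 | — | $6,008.44
4 | $6,008.44 | $335.06 | $2,174.95 | — | $4,168.55
5 | $4,168.55 | $335.06 | $2,500.80 | — | $2,002.81
6 | $2,002.81 | $335.06 | $2,337.87 | — | $0.00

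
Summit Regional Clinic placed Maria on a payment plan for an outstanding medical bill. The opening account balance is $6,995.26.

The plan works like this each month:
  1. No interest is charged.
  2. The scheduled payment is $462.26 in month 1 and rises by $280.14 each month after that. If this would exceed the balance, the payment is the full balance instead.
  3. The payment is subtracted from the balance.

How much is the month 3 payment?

$1,022.54

Month 1: opening $6,995.26; payment $462.26; balance $6,533.00
Month 2: opening $6,533.00; payment $742.40; balance $5,790.60
Month 3: opening $5,790.60; payment $1,022.54; balance $4,768.06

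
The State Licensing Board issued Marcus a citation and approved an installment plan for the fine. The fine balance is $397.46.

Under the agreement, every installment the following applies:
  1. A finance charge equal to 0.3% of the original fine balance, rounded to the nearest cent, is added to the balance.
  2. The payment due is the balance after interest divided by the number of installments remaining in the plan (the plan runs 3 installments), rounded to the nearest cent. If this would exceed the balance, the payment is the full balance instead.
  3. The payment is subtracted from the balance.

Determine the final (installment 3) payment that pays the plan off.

$134.67

# | Opening | Interest | Payment | End bal
1 | $397.46 | $1.19 | $132.88 | $265.77
2 | $265.77 | $1.19 | $133.48 | $133.48
3 | $133.48 | $1.19 | $134.67 | $0.00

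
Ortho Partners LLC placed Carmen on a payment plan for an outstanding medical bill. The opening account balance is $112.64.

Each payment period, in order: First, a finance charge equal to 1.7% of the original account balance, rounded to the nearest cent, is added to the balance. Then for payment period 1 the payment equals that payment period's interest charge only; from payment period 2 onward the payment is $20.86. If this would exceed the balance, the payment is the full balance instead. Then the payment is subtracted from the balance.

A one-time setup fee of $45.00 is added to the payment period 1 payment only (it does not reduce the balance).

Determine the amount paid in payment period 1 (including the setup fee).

$46.91

Payment period 1: opening $112.64; interest $1.91 → $114.55; payment $1.91 (+ $45.00 fee); balance $112.64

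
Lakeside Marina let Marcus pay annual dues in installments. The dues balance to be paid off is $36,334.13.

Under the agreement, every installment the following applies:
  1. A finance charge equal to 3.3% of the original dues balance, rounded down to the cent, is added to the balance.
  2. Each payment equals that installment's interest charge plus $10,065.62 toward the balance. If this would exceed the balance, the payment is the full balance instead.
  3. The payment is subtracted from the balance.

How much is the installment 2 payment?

$11,264.64

Installment 1: $36,334.13 +$1,199.02 interest = $37,533.15; pay $11,264.64 → $26,268.51
Installment 2: $26,268.51 +$1,199.02 interest = $27,467.53; pay $11,264.64 → $16,202.89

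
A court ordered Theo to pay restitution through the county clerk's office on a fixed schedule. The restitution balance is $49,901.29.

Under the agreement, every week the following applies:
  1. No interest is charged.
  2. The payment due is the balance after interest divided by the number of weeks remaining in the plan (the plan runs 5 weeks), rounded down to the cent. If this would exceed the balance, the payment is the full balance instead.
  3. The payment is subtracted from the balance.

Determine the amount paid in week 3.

$9,980.26

Week 1: opening $49,901.29; payment $9,980.25; balance $39,921.04
Week 2: opening $39,921.04; payment $9,980.26; balance $29,940.78
Week 3: opening $29,940.78; payment $9,980.26; balance $19,960.52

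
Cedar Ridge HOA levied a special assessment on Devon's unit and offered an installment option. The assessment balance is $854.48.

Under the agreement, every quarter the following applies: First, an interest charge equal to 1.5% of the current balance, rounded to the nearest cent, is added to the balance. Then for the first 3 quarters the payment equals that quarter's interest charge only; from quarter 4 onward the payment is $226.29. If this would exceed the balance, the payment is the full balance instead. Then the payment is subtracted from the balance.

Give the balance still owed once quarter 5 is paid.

$424.34

Quarter 1: opening $854.48; interest $12.82 → $867.30; payment $12.82; balance $854.48
Quarter 2: opening $854.48; interest $12.82 → $867.30; payment $12.82; balance $854.48
Quarter 3: opening $854.48; interest $12.82 → $867.30; payment $12.82; balance $854.48
Quarter 4: opening $854.48; interest $12.82 → $867.30; payment $226.29; balance $641.01
Quarter 5: opening $641.01; interest $9.62 → $650.63; payment $226.29; balance $424.34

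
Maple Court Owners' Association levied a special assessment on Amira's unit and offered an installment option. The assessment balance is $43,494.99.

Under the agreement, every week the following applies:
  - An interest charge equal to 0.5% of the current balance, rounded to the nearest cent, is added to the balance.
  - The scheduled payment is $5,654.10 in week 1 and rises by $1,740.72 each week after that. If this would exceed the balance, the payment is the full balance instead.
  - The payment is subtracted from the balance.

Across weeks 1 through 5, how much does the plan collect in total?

$44,221.91

Week 1: opening $43,494.99; interest $217.47 → $43,712.46; payment $5,654.10; balance $38,058.36
Week 2: opening $38,058.36; interest $190.29 → $38,248.65; payment $7,394.82; balance $30,853.83
Week 3: opening $30,853.83; interest $154.27 → $31,008.10; payment $9,135.54; balance $21,872.56
Week 4: opening $21,872.56; interest $109.36 → $21,981.92; payment $10,876.26; balance $11,105.66
Week 5: opening $11,105.66; interest $55.53 → $11,161.19; payment $11,161.19; balance $0.00
Total paid: $44,221.91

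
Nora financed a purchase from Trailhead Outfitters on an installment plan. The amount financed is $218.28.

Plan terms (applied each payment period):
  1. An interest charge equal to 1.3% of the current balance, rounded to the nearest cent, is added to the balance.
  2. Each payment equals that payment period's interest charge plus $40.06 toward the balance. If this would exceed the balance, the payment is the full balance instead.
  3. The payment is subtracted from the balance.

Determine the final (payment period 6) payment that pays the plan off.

$18.21

# | Opening | Interest | Payment | End bal
1 | $218.28 | $2.84 | $42.90 | $178.22
2 | $178.22 | $2.32 | $42.38 | $138.16
3 | $138.16 | $1.80 | $41.86 | $98.10
4 | $98.10 | $1.28 | $41.34 | $58.04
5 | $58.04 | $0.75 | $40.81 | $17.98
6 | $17.98 | $0.23 | $18.21 | $0.00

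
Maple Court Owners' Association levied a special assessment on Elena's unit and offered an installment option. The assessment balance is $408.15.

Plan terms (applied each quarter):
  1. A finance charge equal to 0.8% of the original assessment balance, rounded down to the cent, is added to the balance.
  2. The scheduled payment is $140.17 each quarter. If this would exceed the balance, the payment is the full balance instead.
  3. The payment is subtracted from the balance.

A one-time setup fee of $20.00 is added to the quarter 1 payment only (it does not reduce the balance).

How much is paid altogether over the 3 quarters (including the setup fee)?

$437.93

Quarter 1: opening $408.15; interest $3.26 → $411.41; payment $140.17 (+ $20.00 fee); balance $271.24
Quarter 2: opening $271.24; interest $3.26 → $274.50; payment $140.17; balance $134.33
Quarter 3: opening $134.33; interest $3.26 → $137.59; payment $137.59; balance $0.00
Total paid: $437.93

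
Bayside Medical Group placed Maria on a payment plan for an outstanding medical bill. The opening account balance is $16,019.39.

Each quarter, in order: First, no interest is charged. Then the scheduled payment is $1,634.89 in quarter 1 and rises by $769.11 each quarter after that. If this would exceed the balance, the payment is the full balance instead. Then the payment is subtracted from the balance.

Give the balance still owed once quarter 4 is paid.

$4,865.17

Quarter 1: opening $16,019.39; payment $1,634.89; balance $14,384.50
Quarter 2: opening $14,384.50; payment $2,404.00; balance $11,980.50
Quarter 3: opening $11,980.50; payment $3,173.11; balance $8,807.39
Quarter 4: opening $8,807.39; payment $3,942.22; balance $4,865.17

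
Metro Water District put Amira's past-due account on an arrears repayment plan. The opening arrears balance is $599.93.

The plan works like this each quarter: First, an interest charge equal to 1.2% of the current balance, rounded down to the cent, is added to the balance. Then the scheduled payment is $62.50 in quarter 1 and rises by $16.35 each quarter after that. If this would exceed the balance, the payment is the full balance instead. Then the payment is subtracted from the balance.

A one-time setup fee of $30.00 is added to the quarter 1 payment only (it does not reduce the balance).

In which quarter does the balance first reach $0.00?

7

Quarter 1: opening $599.93; interest $7.19 → $607.12; payment $62.50 (+ $30.00 fee); balance $544.62
Quarter 2: opening $544.62; interest $6.53 → $551.15; payment $78.85; balance $472.30
Quarter 3: opening $472.30; interest $5.66 → $477.96; payment $95.20; balance $382.76
Quarter 4: opening $382.76; interest $4.59 → $387.35; payment $111.55; balance $275.80
Quarter 5: opening $275.80; interest $3.30 → $279.10; payment $127.90; balance $151.20
Quarter 6: opening $151.20; interest $1.81 → $153.01; payment $144.25; balance $8.76
Quarter 7: opening $8.76; interest $0.10 → $8.86; payment $8.86; balance $0.00
Balance reaches $0.00 in quarter 7.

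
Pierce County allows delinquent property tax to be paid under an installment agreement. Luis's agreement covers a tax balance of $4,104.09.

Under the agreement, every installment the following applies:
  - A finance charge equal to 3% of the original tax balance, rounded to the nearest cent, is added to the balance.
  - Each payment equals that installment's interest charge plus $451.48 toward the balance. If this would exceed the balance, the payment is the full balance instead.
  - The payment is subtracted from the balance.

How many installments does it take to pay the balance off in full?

Installment 1: $4,104.09 +$123.12 interest = $4,227.21; pay $574.60 → $3,652.61
Installment 2: $3,652.61 +$123.12 interest = $3,775.73; pay $574.60 → $3,201.13
Installment 3: $3,201.13 +$123.12 interest = $3,324.25; pay $574.60 → $2,749.65
Installment 4: $2,749.65 +$123.12 interest = $2,872.77; pay $574.60 → $2,298.17
Installment 5: $2,298.17 +$123.12 interest = $2,421.29; pay $574.60 → $1,846.69
Installment 6: $1,846.69 +$123.12 interest = $1,969.81; pay $574.60 → $1,395.21
Installment 7: $1,395.21 +$123.12 interest = $1,518.33; pay $574.60 → $943.73
Installment 8: $943.73 +$123.12 interest = $1,066.85; pay $574.60 → $492.25
Installment 9: $492.25 +$123.12 interest = $615.37; pay $574.60 → $40.77
Installment 10: $40.77 +$123.12 interest = $163.89; pay $163.89 → $0.00
Balance reaches $0.00 in installment 10.

10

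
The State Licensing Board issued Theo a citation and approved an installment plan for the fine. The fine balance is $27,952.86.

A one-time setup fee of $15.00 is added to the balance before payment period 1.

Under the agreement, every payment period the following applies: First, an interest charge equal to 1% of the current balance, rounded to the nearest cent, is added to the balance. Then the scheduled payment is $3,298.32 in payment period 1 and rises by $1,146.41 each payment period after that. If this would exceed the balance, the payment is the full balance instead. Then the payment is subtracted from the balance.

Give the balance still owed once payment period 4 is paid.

$8,786.53

Payment period 1: $27,967.86 +$279.68 interest = $28,247.54; pay $3,298.32 → $24,949.22
Payment period 2: $24,949.22 +$249.49 interest = $25,198.71; pay $4,444.73 → $20,753.98
Payment period 3: $20,753.98 +$207.54 interest = $20,961.52; pay $5,591.14 → $15,370.38
Payment period 4: $15,370.38 +$153.70 interest = $15,524.08; pay $6,737.55 → $8,786.53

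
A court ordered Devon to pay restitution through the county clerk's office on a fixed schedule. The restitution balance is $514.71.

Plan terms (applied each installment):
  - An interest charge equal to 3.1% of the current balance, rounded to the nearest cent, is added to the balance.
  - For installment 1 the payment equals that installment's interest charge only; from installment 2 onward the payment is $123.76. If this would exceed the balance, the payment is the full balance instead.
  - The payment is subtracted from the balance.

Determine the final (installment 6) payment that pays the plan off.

Installment 1: opening $514.71; interest $15.96 → $530.67; payment $15.96; balance $514.71
Installment 2: opening $514.71; interest $15.96 → $530.67; payment $123.76; balance $406.91
Installment 3: opening $406.91; interest $12.61 → $419.52; payment $123.76; balance $295.76
Installment 4: opening $295.76; interest $9.17 → $304.93; payment $123.76; balance $181.17
Installment 5: opening $181.17; interest $5.62 → $186.79; payment $123.76; balance $63.03
Installment 6: opening $63.03; interest $1.95 → $64.98; payment $64.98; balance $0.00

$64.98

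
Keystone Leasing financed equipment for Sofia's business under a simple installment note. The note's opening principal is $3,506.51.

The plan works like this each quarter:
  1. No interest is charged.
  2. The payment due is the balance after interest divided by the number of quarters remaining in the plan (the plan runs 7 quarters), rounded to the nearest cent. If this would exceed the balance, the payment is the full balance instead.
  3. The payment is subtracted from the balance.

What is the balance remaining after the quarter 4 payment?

Quarter 1: opening $3,506.51; payment $500.93; balance $3,005.58
Quarter 2: opening $3,005.58; payment $500.93; balance $2,504.65
Quarter 3: opening $2,504.65; payment $500.93; balance $2,003.72
Quarter 4: opening $2,003.72; payment $500.93; balance $1,502.79

$1,502.79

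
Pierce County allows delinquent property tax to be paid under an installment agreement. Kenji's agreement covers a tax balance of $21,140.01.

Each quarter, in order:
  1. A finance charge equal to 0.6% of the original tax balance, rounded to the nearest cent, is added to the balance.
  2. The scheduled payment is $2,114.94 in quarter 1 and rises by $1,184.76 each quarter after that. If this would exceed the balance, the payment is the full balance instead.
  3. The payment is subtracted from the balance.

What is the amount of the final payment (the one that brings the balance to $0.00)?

Quarter 1: $21,140.01 +$126.84 interest = $21,266.85; pay $2,114.94 → $19,151.91
Quarter 2: $19,151.91 +$126.84 interest = $19,278.75; pay $3,299.70 → $15,979.05
Quarter 3: $15,979.05 +$126.84 interest = $16,105.89; pay $4,484.46 → $11,621.43
Quarter 4: $11,621.43 +$126.84 interest = $11,748.27; pay $5,669.22 → $6,079.05
Quarter 5: $6,079.05 +$126.84 interest = $6,205.89; pay $6,205.89 → $0.00

$6,205.89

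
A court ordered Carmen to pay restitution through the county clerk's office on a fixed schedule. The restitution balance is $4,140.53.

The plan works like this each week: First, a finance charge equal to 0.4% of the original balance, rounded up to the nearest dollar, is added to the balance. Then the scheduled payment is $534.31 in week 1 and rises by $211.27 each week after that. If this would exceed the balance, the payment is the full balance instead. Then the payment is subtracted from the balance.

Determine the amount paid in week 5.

# | Opening | Interest | Payment | End bal
1 | $4,140.53 | $17.00 | $534.31 | $3,623.22
2 | $3,623.22 | $17.00 | $745.58 | $2,894.64
3 | $2,894.64 | $17.00 | $956.85 | $1,954.79
4 | $1,954.79 | $17.00 | $1,168.12 | $803.67
5 | $803.67 | $17.00 | $820.67 | $0.00

$820.67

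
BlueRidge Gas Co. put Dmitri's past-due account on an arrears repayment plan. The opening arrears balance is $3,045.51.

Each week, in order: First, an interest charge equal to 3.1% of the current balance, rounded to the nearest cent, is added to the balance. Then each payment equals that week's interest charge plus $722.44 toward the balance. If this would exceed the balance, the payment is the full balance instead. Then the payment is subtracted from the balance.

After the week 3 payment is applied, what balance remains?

Week 1: $3,045.51 +$94.41 interest = $3,139.92; pay $816.85 → $2,323.07
Week 2: $2,323.07 +$72.02 interest = $2,395.09; pay $794.46 → $1,600.63
Week 3: $1,600.63 +$49.62 interest = $1,650.25; pay $772.06 → $878.19

$878.19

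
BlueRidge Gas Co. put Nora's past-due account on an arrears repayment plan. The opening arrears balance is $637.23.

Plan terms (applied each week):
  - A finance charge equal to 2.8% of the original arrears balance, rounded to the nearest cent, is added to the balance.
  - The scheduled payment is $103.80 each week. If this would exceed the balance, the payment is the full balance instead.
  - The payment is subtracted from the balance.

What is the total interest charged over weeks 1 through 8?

$142.72

Week 1: $637.23 +$17.84 interest = $655.07; pay $103.80 → $551.27
Week 2: $551.27 +$17.84 interest = $569.11; pay $103.80 → $465.31
Week 3: $465.31 +$17.84 interest = $483.15; pay $103.80 → $379.35
Week 4: $379.35 +$17.84 interest = $397.19; pay $103.80 → $293.39
Week 5: $293.39 +$17.84 interest = $311.23; pay $103.80 → $207.43
Week 6: $207.43 +$17.84 interest = $225.27; pay $103.80 → $121.47
Week 7: $121.47 +$17.84 interest = $139.31; pay $103.80 → $35.51
Week 8: $35.51 +$17.84 interest = $53.35; pay $53.35 → $0.00
Total interest: $17.84 + $17.84 + $17.84 + $17.84 + $17.84 + $17.84 + $17.84 + $17.84 = $142.72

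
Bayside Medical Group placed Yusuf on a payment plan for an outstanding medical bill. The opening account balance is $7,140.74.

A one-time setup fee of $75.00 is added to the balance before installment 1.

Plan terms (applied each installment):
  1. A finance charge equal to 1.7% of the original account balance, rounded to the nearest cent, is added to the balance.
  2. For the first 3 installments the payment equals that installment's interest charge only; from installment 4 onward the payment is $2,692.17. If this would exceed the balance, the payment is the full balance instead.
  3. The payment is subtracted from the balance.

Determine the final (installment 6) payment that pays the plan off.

$2,195.57

Installment 1: opening $7,215.74; interest $121.39 → $7,337.13; payment $121.39; balance $7,215.74
Installment 2: opening $7,215.74; interest $121.39 → $7,337.13; payment $121.39; balance $7,215.74
Installment 3: opening $7,215.74; interest $121.39 → $7,337.13; payment $121.39; balance $7,215.74
Installment 4: opening $7,215.74; interest $121.39 → $7,337.13; payment $2,692.17; balance $4,644.96
Installment 5: opening $4,644.96; interest $121.39 → $4,766.35; payment $2,692.17; balance $2,074.18
Installment 6: opening $2,074.18; interest $121.39 → $2,195.57; payment $2,195.57; balance $0.00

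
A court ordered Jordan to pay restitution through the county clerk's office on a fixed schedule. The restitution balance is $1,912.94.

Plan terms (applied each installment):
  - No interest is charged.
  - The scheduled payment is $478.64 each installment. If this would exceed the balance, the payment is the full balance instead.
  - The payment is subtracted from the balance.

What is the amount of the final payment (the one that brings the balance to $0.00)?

Installment 1: opening $1,912.94; payment $478.64; balance $1,434.30
Installment 2: opening $1,434.30; payment $478.64; balance $955.66
Installment 3: opening $955.66; payment $478.64; balance $477.02
Installment 4: opening $477.02; payment $477.02; balance $0.00

$477.02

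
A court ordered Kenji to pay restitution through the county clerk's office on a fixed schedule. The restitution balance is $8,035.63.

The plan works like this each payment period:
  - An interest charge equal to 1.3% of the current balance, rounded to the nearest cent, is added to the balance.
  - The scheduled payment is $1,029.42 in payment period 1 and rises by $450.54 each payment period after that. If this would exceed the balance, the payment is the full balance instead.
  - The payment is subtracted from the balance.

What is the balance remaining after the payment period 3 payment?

$3,867.05

Payment period 1: $8,035.63 +$104.46 interest = $8,140.09; pay $1,029.42 → $7,110.67
Payment period 2: $7,110.67 +$92.44 interest = $7,203.11; pay $1,479.96 → $5,723.15
Payment period 3: $5,723.15 +$74.40 interest = $5,797.55; pay $1,930.50 → $3,867.05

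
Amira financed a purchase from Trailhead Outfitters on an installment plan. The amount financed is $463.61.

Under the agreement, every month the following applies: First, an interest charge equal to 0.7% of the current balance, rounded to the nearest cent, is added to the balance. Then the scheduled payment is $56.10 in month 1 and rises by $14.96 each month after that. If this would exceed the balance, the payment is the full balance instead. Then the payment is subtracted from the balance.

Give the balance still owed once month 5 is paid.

$44.97

Month 1: opening $463.61; interest $3.25 → $466.86; payment $56.10; balance $410.76
Month 2: opening $410.76; interest $2.88 → $413.64; payment $71.06; balance $342.58
Month 3: opening $342.58; interest $2.40 → $344.98; payment $86.02; balance $258.96
Month 4: opening $258.96; interest $1.81 → $260.77; payment $100.98; balance $159.79
Month 5: opening $159.79; interest $1.12 → $160.91; payment $115.94; balance $44.97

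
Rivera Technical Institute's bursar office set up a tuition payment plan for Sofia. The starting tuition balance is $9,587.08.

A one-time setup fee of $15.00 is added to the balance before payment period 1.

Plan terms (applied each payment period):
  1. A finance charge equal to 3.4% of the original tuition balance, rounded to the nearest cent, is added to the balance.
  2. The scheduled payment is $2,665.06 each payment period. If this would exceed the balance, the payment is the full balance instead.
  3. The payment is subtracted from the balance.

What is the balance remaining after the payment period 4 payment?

$245.68

Payment period 1: $9,602.08 +$325.96 interest = $9,928.04; pay $2,665.06 → $7,262.98
Payment period 2: $7,262.98 +$325.96 interest = $7,588.94; pay $2,665.06 → $4,923.88
Payment period 3: $4,923.88 +$325.96 interest = $5,249.84; pay $2,665.06 → $2,584.78
Payment period 4: $2,584.78 +$325.96 interest = $2,910.74; pay $2,665.06 → $245.68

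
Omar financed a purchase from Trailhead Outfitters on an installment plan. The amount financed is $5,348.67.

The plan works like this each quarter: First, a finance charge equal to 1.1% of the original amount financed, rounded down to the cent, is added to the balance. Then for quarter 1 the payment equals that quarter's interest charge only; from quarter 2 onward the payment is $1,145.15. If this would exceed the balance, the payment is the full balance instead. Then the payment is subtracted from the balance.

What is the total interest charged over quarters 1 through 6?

$352.98

Quarter 1: opening $5,348.67; interest $58.83 → $5,407.50; payment $58.83; balance $5,348.67
Quarter 2: opening $5,348.67; interest $58.83 → $5,407.50; payment $1,145.15; balance $4,262.35
Quarter 3: opening $4,262.35; interest $58.83 → $4,321.18; payment $1,145.15; balance $3,176.03
Quarter 4: opening $3,176.03; interest $58.83 → $3,234.86; payment $1,145.15; balance $2,089.71
Quarter 5: opening $2,089.71; interest $58.83 → $2,148.54; payment $1,145.15; balance $1,003.39
Quarter 6: opening $1,003.39; interest $58.83 → $1,062.22; payment $1,062.22; balance $0.00
Total interest: $58.83 + $58.83 + $58.83 + $58.83 + $58.83 + $58.83 = $352.98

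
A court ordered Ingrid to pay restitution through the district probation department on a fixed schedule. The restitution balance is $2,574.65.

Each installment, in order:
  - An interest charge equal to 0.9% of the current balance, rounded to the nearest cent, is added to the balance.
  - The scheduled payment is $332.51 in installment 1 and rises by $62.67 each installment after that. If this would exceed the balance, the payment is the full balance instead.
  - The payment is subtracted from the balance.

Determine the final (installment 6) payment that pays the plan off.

Installment 1: opening $2,574.65; interest $23.17 → $2,597.82; payment $332.51; balance $2,265.31
Installment 2: opening $2,265.31; interest $20.39 → $2,285.70; payment $395.18; balance $1,890.52
Installment 3: opening $1,890.52; interest $17.01 → $1,907.53; payment $457.85; balance $1,449.68
Installment 4: opening $1,449.68; interest $13.05 → $1,462.73; payment $520.52; balance $942.21
Installment 5: opening $942.21; interest $8.48 → $950.69; payment $583.19; balance $367.50
Installment 6: opening $367.50; interest $3.31 → $370.81; payment $370.81; balance $0.00

$370.81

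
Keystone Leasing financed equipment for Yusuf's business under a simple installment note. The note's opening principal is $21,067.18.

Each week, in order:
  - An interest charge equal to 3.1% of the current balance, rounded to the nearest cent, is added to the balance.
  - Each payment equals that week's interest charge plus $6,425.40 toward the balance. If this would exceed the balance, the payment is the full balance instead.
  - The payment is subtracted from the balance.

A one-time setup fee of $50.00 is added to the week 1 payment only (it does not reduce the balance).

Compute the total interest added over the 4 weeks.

$1,417.21

Week 1: $21,067.18 +$653.08 interest = $21,720.26; pay $7,078.48 (+ $50.00 fee) → $14,641.78
Week 2: $14,641.78 +$453.90 interest = $15,095.68; pay $6,879.30 → $8,216.38
Week 3: $8,216.38 +$254.71 interest = $8,471.09; pay $6,680.11 → $1,790.98
Week 4: $1,790.98 +$55.52 interest = $1,846.50; pay $1,846.50 → $0.00
Total interest: $653.08 + $453.90 + $254.71 + $55.52 = $1,417.21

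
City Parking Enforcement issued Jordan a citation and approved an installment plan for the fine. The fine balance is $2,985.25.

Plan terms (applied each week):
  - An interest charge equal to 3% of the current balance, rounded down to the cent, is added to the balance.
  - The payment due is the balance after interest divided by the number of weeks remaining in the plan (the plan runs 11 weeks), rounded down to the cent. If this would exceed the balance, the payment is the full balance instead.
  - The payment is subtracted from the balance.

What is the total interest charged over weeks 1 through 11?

$594.83

Week 1: $2,985.25 +$89.55 interest = $3,074.80; pay $279.52 → $2,795.28
Week 2: $2,795.28 +$83.85 interest = $2,879.13; pay $287.91 → $2,591.22
Week 3: $2,591.22 +$77.73 interest = $2,668.95; pay $296.55 → $2,372.40
Week 4: $2,372.40 +$71.17 interest = $2,443.57; pay $305.44 → $2,138.13
Week 5: $2,138.13 +$64.14 interest = $2,202.27; pay $314.61 → $1,887.66
Week 6: $1,887.66 +$56.62 interest = $1,944.28; pay $324.04 → $1,620.24
Week 7: $1,620.24 +$48.60 interest = $1,668.84; pay $333.76 → $1,335.08
Week 8: $1,335.08 +$40.05 interest = $1,375.13; pay $343.78 → $1,031.35
Week 9: $1,031.35 +$30.94 interest = $1,062.29; pay $354.09 → $708.20
Week 10: $708.20 +$21.24 interest = $729.44; pay $364.72 → $364.72
Week 11: $364.72 +$10.94 interest = $375.66; pay $375.66 → $0.00
Total interest: $89.55 + $83.85 + $77.73 + $71.17 + $64.14 + $56.62 + $48.60 + $40.05 + $30.94 + $21.24 + $10.94 = $594.83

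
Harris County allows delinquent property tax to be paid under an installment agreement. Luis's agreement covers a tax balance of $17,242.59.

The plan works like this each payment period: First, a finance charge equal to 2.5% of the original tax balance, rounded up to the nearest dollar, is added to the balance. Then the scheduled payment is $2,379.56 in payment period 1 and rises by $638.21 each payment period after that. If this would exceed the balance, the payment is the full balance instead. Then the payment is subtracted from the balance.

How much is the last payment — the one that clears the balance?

$1,554.69

Payment period 1: opening $17,242.59; interest $432.00 → $17,674.59; payment $2,379.56; balance $15,295.03
Payment period 2: opening $15,295.03; interest $432.00 → $15,727.03; payment $3,017.77; balance $12,709.26
Payment period 3: opening $12,709.26; interest $432.00 → $13,141.26; payment $3,655.98; balance $9,485.28
Payment period 4: opening $9,485.28; interest $432.00 → $9,917.28; payment $4,294.19; balance $5,623.09
Payment period 5: opening $5,623.09; interest $432.00 → $6,055.09; payment $4,932.40; balance $1,122.69
Payment period 6: opening $1,122.69; interest $432.00 → $1,554.69; payment $1,554.69; balance $0.00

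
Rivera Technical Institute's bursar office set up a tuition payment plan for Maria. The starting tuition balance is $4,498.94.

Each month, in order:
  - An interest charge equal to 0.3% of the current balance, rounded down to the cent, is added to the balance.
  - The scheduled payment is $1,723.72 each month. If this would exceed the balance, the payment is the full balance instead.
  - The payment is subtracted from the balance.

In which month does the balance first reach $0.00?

Month 1: opening $4,498.94; interest $13.49 → $4,512.43; payment $1,723.72; balance $2,788.71
Month 2: opening $2,788.71; interest $8.36 → $2,797.07; payment $1,723.72; balance $1,073.35
Month 3: opening $1,073.35; interest $3.22 → $1,076.57; payment $1,076.57; balance $0.00
Balance reaches $0.00 in month 3.

3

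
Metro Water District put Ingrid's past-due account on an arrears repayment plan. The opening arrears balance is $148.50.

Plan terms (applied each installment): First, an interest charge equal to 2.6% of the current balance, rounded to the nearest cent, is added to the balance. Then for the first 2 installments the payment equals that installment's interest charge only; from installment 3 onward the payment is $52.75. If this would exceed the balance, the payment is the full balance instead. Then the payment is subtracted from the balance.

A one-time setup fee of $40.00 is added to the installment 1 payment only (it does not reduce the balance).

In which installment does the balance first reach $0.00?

5

Installment 1: opening $148.50; interest $3.86 → $152.36; payment $3.86 (+ $40.00 fee); balance $148.50
Installment 2: opening $148.50; interest $3.86 → $152.36; payment $3.86; balance $148.50
Installment 3: opening $148.50; interest $3.86 → $152.36; payment $52.75; balance $99.61
Installment 4: opening $99.61; interest $2.59 → $102.20; payment $52.75; balance $49.45
Installment 5: opening $49.45; interest $1.29 → $50.74; payment $50.74; balance $0.00
Balance reaches $0.00 in installment 5.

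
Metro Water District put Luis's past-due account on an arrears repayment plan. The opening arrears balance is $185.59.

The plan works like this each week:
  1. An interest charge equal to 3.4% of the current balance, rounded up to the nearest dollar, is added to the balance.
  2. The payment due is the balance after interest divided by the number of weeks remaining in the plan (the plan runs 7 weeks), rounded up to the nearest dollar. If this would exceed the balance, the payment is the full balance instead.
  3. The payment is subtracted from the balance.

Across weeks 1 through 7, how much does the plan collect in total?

Week 1: $185.59 +$7.00 interest = $192.59; pay $28.00 → $164.59
Week 2: $164.59 +$6.00 interest = $170.59; pay $29.00 → $141.59
Week 3: $141.59 +$5.00 interest = $146.59; pay $30.00 → $116.59
Week 4: $116.59 +$4.00 interest = $120.59; pay $31.00 → $89.59
Week 5: $89.59 +$4.00 interest = $93.59; pay $32.00 → $61.59
Week 6: $61.59 +$3.00 interest = $64.59; pay $33.00 → $31.59
Week 7: $31.59 +$2.00 interest = $33.59; pay $33.59 → $0.00
Total paid: $216.59

$216.59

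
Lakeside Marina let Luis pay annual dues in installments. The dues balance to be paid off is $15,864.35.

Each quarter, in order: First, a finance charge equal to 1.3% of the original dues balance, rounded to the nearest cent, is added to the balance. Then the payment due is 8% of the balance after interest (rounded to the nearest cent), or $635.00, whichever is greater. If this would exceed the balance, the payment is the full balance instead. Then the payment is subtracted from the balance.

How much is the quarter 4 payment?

$1,046.76

Quarter 1: $15,864.35 +$206.24 interest = $16,070.59; pay $1,285.65 → $14,784.94
Quarter 2: $14,784.94 +$206.24 interest = $14,991.18; pay $1,199.29 → $13,791.89
Quarter 3: $13,791.89 +$206.24 interest = $13,998.13; pay $1,119.85 → $12,878.28
Quarter 4: $12,878.28 +$206.24 interest = $13,084.52; pay $1,046.76 → $12,037.76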